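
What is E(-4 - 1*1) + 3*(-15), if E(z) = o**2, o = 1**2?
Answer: -44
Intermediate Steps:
o = 1
E(z) = 1 (E(z) = 1**2 = 1)
E(-4 - 1*1) + 3*(-15) = 1 + 3*(-15) = 1 - 45 = -44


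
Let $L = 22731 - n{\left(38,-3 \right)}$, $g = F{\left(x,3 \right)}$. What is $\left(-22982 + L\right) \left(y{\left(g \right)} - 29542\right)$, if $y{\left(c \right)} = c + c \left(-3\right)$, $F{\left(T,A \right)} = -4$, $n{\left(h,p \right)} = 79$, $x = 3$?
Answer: $9746220$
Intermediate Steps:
$g = -4$
$y{\left(c \right)} = - 2 c$ ($y{\left(c \right)} = c - 3 c = - 2 c$)
$L = 22652$ ($L = 22731 - 79 = 22652$)
$\left(-22982 + L\right) \left(y{\left(g \right)} - 29542\right) = \left(-22982 + 22652\right) \left(\left(-2\right) \left(-4\right) - 29542\right) = - 330 \left(8 - 29542\right) = \left(-330\right) \left(-29534\right) = 9746220$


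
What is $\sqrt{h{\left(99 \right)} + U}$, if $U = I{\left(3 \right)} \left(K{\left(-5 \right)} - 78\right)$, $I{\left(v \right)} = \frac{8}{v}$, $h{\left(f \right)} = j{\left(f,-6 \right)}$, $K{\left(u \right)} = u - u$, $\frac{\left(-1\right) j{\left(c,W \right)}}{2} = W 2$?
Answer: $2 i \sqrt{46} \approx 13.565 i$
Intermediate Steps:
$j{\left(c,W \right)} = - 4 W$ ($j{\left(c,W \right)} = - 2 W 2 = - 2 \cdot 2 W = - 4 W$)
$K{\left(u \right)} = 0$
$h{\left(f \right)} = 24$ ($h{\left(f \right)} = \left(-4\right) \left(-6\right) = 24$)
$U = -208$ ($U = \frac{8}{3} \left(0 - 78\right) = 8 \cdot \frac{1}{3} \left(-78\right) = \frac{8}{3} \left(-78\right) = -208$)
$\sqrt{h{\left(99 \right)} + U} = \sqrt{24 - 208} = \sqrt{-184} = 2 i \sqrt{46}$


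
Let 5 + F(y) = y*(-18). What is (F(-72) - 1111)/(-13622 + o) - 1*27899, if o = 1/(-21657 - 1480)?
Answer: -195399862021/7003827 ≈ -27899.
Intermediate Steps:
F(y) = -5 - 18*y (F(y) = -5 + y*(-18) = -5 - 18*y)
o = -1/23137 (o = 1/(-23137) = -1/23137 ≈ -4.3221e-5)
(F(-72) - 1111)/(-13622 + o) - 1*27899 = ((-5 - 18*(-72)) - 1111)/(-13622 - 1/23137) - 1*27899 = ((-5 + 1296) - 1111)/(-315172215/23137) - 27899 = (1291 - 1111)*(-23137/315172215) - 27899 = 180*(-23137/315172215) - 27899 = -92548/7003827 - 27899 = -195399862021/7003827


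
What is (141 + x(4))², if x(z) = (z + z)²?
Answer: 42025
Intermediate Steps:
x(z) = 4*z² (x(z) = (2*z)² = 4*z²)
(141 + x(4))² = (141 + 4*4²)² = (141 + 4*16)² = (141 + 64)² = 205² = 42025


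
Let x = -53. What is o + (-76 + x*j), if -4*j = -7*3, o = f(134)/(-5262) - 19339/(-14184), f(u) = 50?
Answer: -4389804011/12439368 ≈ -352.90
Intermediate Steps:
o = 16842103/12439368 (o = 50/(-5262) - 19339/(-14184) = 50*(-1/5262) - 19339*(-1/14184) = -25/2631 + 19339/14184 = 16842103/12439368 ≈ 1.3539)
j = 21/4 (j = -(-7)*3/4 = -¼*(-21) = 21/4 ≈ 5.2500)
o + (-76 + x*j) = 16842103/12439368 + (-76 - 53*21/4) = 16842103/12439368 + (-76 - 1113/4) = 16842103/12439368 - 1417/4 = -4389804011/12439368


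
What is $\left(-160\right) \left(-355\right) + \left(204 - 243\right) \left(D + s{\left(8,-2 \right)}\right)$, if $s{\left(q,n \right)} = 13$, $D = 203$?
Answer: $48376$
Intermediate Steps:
$\left(-160\right) \left(-355\right) + \left(204 - 243\right) \left(D + s{\left(8,-2 \right)}\right) = \left(-160\right) \left(-355\right) + \left(204 - 243\right) \left(203 + 13\right) = 56800 - 8424 = 48376$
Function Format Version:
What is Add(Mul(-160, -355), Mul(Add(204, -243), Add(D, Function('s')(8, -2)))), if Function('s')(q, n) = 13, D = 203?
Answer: 48376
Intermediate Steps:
Add(Mul(-160, -355), Mul(Add(204, -243), Add(D, Function('s')(8, -2)))) = Add(Mul(-160, -355), Mul(Add(204, -243), Add(203, 13))) = Add(56800, Mul(-39, 216)) = Add(56800, -8424) = 48376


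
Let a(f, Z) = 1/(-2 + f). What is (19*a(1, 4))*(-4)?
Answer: 76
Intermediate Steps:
(19*a(1, 4))*(-4) = (19/(-2 + 1))*(-4) = (19/(-1))*(-4) = (19*(-1))*(-4) = -19*(-4) = 76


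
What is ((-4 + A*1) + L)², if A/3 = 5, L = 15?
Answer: 676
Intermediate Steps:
A = 15 (A = 3*5 = 15)
((-4 + A*1) + L)² = ((-4 + 15*1) + 15)² = ((-4 + 15) + 15)² = (11 + 15)² = 26² = 676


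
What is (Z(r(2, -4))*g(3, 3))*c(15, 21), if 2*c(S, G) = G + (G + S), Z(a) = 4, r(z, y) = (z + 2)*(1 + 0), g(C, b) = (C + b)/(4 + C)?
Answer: 684/7 ≈ 97.714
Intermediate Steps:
g(C, b) = (C + b)/(4 + C)
r(z, y) = 2 + z (r(z, y) = (2 + z)*1 = 2 + z)
c(S, G) = G + S/2 (c(S, G) = (G + (G + S))/2 = (S + 2*G)/2 = G + S/2)
(Z(r(2, -4))*g(3, 3))*c(15, 21) = (4*((3 + 3)/(4 + 3)))*(21 + (½)*15) = (4*(6/7))*(21 + 15/2) = (4*((⅐)*6))*(57/2) = (4*(6/7))*(57/2) = (24/7)*(57/2) = 684/7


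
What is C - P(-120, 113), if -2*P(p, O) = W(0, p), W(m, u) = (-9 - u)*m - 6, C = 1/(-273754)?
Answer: -821263/273754 ≈ -3.0000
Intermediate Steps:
C = -1/273754 ≈ -3.6529e-6
W(m, u) = -6 + m*(-9 - u) (W(m, u) = m*(-9 - u) - 6 = -6 + m*(-9 - u))
P(p, O) = 3 (P(p, O) = -(-6 - 9*0 - 1*0*p)/2 = -(-6 + 0 + 0)/2 = -½*(-6) = 3)
C - P(-120, 113) = -1/273754 - 1*3 = -1/273754 - 3 = -821263/273754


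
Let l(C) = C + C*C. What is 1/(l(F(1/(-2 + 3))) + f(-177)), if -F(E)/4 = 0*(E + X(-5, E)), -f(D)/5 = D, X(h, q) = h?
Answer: 1/885 ≈ 0.0011299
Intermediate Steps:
f(D) = -5*D
F(E) = 0 (F(E) = -0*(E - 5) = -0*(-5 + E) = -4*0 = 0)
l(C) = C + C**2
1/(l(F(1/(-2 + 3))) + f(-177)) = 1/(0*(1 + 0) - 5*(-177)) = 1/(0*1 + 885) = 1/(0 + 885) = 1/885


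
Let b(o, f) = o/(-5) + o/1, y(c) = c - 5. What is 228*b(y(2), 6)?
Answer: -2736/5 ≈ -547.20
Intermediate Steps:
y(c) = -5 + c
b(o, f) = 4*o/5 (b(o, f) = o*(-1/5) + o*1 = -o/5 + o = 4*o/5)
228*b(y(2), 6) = 228*(4*(-5 + 2)/5) = 228*((4/5)*(-3)) = 228*(-12/5) = -2736/5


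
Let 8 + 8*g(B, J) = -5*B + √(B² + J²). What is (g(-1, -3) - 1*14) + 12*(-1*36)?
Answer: -3571/8 + √10/8 ≈ -445.98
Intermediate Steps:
g(B, J) = -1 - 5*B/8 + √(B² + J²)/8 (g(B, J) = -1 + (-5*B + √(B² + J²))/8 = -1 + (√(B² + J²) - 5*B)/8 = -1 + (-5*B/8 + √(B² + J²)/8) = -1 - 5*B/8 + √(B² + J²)/8)
(g(-1, -3) - 1*14) + 12*(-1*36) = ((-1 - 5/8*(-1) + √((-1)² + (-3)²)/8) - 1*14) + 12*(-1*36) = ((-1 + 5/8 + √(1 + 9)/8) - 14) + 12*(-36) = ((-1 + 5/8 + √10/8) - 14) - 432 = ((-3/8 + √10/8) - 14) - 432 = (-115/8 + √10/8) - 432 = -3571/8 + √10/8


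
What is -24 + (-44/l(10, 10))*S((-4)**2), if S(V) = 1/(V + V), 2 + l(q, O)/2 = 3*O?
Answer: -10763/448 ≈ -24.025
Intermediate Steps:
l(q, O) = -4 + 6*O (l(q, O) = -4 + 2*(3*O) = -4 + 6*O)
S(V) = 1/(2*V)
-24 + (-44/l(10, 10))*S((-4)**2) = -24 + (-44/(-4 + 6*10))*(1/(2*((-4)**2))) = -24 + (-44/(-4 + 60))*((1/2)/16) = -24 + (-44/56)*((1/2)*(1/16)) = -24 - 44*1/56*(1/32) = -24 - 11/14*1/32 = -24 - 11/448 = -10763/448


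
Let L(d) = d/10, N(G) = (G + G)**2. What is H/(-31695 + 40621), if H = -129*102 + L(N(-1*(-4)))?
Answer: -32879/22315 ≈ -1.4734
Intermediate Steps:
N(G) = 4*G**2 (N(G) = (2*G)**2 = 4*G**2)
L(d) = d/10 (L(d) = d*(1/10) = d/10)
H = -65758/5 (H = -129*102 + (4*(-1*(-4))**2)/10 = -13158 + (4*4**2)/10 = -13158 + (4*16)/10 = -13158 + (1/10)*64 = -13158 + 32/5 = -65758/5 ≈ -13152.)
H/(-31695 + 40621) = -65758/(5*(-31695 + 40621)) = -65758/5/8926 = -65758/5*1/8926 = -32879/22315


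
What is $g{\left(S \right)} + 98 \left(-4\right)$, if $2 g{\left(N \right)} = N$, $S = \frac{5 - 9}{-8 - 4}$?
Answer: $- \frac{2351}{6} \approx -391.83$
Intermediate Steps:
$S = \frac{1}{3}$ ($S = - \frac{4}{-12} = \left(-4\right) \left(- \frac{1}{12}\right) = \frac{1}{3} \approx 0.33333$)
$g{\left(N \right)} = \frac{N}{2}$
$g{\left(S \right)} + 98 \left(-4\right) = \frac{1}{2} \cdot \frac{1}{3} + 98 \left(-4\right) = \frac{1}{6} - 392 = - \frac{2351}{6}$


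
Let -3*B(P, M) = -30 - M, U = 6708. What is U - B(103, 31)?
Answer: 20063/3 ≈ 6687.7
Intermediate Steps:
B(P, M) = 10 + M/3 (B(P, M) = -(-30 - M)/3 = 10 + M/3)
U - B(103, 31) = 6708 - (10 + (⅓)*31) = 6708 - (10 + 31/3) = 6708 - 1*61/3 = 6708 - 61/3 = 20063/3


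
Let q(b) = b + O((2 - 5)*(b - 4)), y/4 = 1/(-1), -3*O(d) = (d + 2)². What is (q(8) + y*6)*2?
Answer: -296/3 ≈ -98.667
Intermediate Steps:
O(d) = -(2 + d)²/3 (O(d) = -(d + 2)²/3 = -(2 + d)²/3)
y = -4 (y = 4/(-1) = 4*(-1) = -4)
q(b) = b - (14 - 3*b)²/3 (q(b) = b - (2 + (2 - 5)*(b - 4))²/3 = b - (2 - 3*(-4 + b))²/3 = b - (2 + (12 - 3*b))²/3 = b - (14 - 3*b)²/3)
(q(8) + y*6)*2 = ((8 - (-14 + 3*8)²/3) - 4*6)*2 = ((8 - (-14 + 24)²/3) - 24)*2 = ((8 - ⅓*10²) - 24)*2 = ((8 - ⅓*100) - 24)*2 = ((8 - 100/3) - 24)*2 = (-76/3 - 24)*2 = -148/3*2 = -296/3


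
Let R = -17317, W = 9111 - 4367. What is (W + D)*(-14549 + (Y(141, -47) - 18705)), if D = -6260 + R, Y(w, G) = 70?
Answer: 624954272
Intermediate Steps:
W = 4744
D = -23577 (D = -6260 - 17317 = -23577)
(W + D)*(-14549 + (Y(141, -47) - 18705)) = (4744 - 23577)*(-14549 + (70 - 18705)) = -18833*(-14549 - 18635) = -18833*(-33184) = 624954272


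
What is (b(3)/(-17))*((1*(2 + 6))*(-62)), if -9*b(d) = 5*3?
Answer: -2480/51 ≈ -48.627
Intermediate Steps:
b(d) = -5/3 (b(d) = -5*3/9 = -⅑*15 = -5/3)
(b(3)/(-17))*((1*(2 + 6))*(-62)) = (-5/3/(-17))*((1*(2 + 6))*(-62)) = (-5/3*(-1/17))*((1*8)*(-62)) = 5*(8*(-62))/51 = (5/51)*(-496) = -2480/51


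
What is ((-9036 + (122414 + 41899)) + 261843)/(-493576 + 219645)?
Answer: -417120/273931 ≈ -1.5227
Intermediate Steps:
((-9036 + (122414 + 41899)) + 261843)/(-493576 + 219645) = ((-9036 + 164313) + 261843)/(-273931) = (155277 + 261843)*(-1/273931) = 417120*(-1/273931) = -417120/273931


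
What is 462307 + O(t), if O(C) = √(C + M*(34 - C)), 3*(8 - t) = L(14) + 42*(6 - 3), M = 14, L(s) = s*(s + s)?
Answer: 462307 + 5*√942/3 ≈ 4.6236e+5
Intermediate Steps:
L(s) = 2*s² (L(s) = s*(2*s) = 2*s²)
t = -494/3 (t = 8 - (2*14² + 42*(6 - 3))/3 = 8 - (2*196 + 42*3)/3 = 8 - (392 + 126)/3 = 8 - ⅓*518 = 8 - 518/3 = -494/3 ≈ -164.67)
O(C) = √(476 - 13*C) (O(C) = √(C + 14*(34 - C)) = √(C + (476 - 14*C)) = √(476 - 13*C))
462307 + O(t) = 462307 + √(476 - 13*(-494/3)) = 462307 + √(476 + 6422/3) = 462307 + √(7850/3) = 462307 + 5*√942/3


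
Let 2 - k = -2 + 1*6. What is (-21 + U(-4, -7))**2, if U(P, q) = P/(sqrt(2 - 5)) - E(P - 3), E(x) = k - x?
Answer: 2012/3 - 208*I*sqrt(3)/3 ≈ 670.67 - 120.09*I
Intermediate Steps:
k = -2 (k = 2 - (-2 + 1*6) = 2 - (-2 + 6) = 2 - 1*4 = 2 - 4 = -2)
E(x) = -2 - x
U(P, q) = -1 + P - I*P*sqrt(3)/3 (U(P, q) = P/(sqrt(2 - 5)) - (-2 - (P - 3)) = P/(sqrt(-3)) - (-2 - (-3 + P)) = P/((I*sqrt(3))) - (-2 + (3 - P)) = P*(-I*sqrt(3)/3) - (1 - P) = -I*P*sqrt(3)/3 + (-1 + P) = -1 + P - I*P*sqrt(3)/3)
(-21 + U(-4, -7))**2 = (-21 + (-1 - 4 - 1/3*I*(-4)*sqrt(3)))**2 = (-21 + (-1 - 4 + 4*I*sqrt(3)/3))**2 = (-21 + (-5 + 4*I*sqrt(3)/3))**2 = (-26 + 4*I*sqrt(3)/3)**2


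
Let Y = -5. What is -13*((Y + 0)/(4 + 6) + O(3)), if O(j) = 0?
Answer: 13/2 ≈ 6.5000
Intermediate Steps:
-13*((Y + 0)/(4 + 6) + O(3)) = -13*((-5 + 0)/(4 + 6) + 0) = -13*(-5/10 + 0) = -13*(-5*⅒ + 0) = -13*(-½ + 0) = -13*(-½) = 13/2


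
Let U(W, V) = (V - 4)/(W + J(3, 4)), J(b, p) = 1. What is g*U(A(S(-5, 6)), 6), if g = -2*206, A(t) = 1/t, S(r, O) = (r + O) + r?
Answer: -3296/3 ≈ -1098.7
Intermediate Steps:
S(r, O) = O + 2*r (S(r, O) = (O + r) + r = O + 2*r)
g = -412
U(W, V) = (-4 + V)/(1 + W) (U(W, V) = (V - 4)/(W + 1) = (-4 + V)/(1 + W))
g*U(A(S(-5, 6)), 6) = -412*(-4 + 6)/(1 + 1/(6 + 2*(-5))) = -412*2/(1 + 1/(6 - 10)) = -412*2/(1 + 1/(-4)) = -412*2/(1 - 1/4) = -412*2/3/4 = -1648*2/3 = -412*8/3 = -3296/3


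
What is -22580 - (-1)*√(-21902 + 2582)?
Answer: -22580 + 2*I*√4830 ≈ -22580.0 + 139.0*I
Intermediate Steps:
-22580 - (-1)*√(-21902 + 2582) = -22580 - (-1)*√(-19320) = -22580 - (-1)*2*I*√4830 = -22580 - (-2)*I*√4830 = -22580 + 2*I*√4830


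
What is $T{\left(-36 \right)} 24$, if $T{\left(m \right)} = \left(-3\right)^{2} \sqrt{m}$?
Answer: $1296 i \approx 1296.0 i$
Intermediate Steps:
$T{\left(m \right)} = 9 \sqrt{m}$
$T{\left(-36 \right)} 24 = 9 \sqrt{-36} \cdot 24 = 9 \cdot 6 i 24 = 54 i 24 = 1296 i$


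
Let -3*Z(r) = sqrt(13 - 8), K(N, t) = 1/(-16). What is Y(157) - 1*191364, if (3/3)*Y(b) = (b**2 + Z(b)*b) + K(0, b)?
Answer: -2667441/16 - 157*sqrt(5)/3 ≈ -1.6683e+5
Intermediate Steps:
K(N, t) = -1/16
Z(r) = -sqrt(5)/3 (Z(r) = -sqrt(13 - 8)/3 = -sqrt(5)/3)
Y(b) = -1/16 + b**2 - b*sqrt(5)/3 (Y(b) = (b**2 + (-sqrt(5)/3)*b) - 1/16 = (b**2 - b*sqrt(5)/3) - 1/16 = -1/16 + b**2 - b*sqrt(5)/3)
Y(157) - 1*191364 = (-1/16 + 157**2 - 1/3*157*sqrt(5)) - 1*191364 = (-1/16 + 24649 - 157*sqrt(5)/3) - 191364 = (394383/16 - 157*sqrt(5)/3) - 191364 = -2667441/16 - 157*sqrt(5)/3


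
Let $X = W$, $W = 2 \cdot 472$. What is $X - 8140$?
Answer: $-7196$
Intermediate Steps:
$W = 944$
$X = 944$
$X - 8140 = 944 - 8140 = -7196$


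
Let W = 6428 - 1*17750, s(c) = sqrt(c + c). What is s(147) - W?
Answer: 11322 + 7*sqrt(6) ≈ 11339.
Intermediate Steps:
s(c) = sqrt(2)*sqrt(c) (s(c) = sqrt(2*c) = sqrt(2)*sqrt(c))
W = -11322 (W = 6428 - 17750 = -11322)
s(147) - W = sqrt(2)*sqrt(147) - 1*(-11322) = sqrt(2)*(7*sqrt(3)) + 11322 = 7*sqrt(6) + 11322 = 11322 + 7*sqrt(6)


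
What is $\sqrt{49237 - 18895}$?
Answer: $\sqrt{30342} \approx 174.19$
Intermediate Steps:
$\sqrt{49237 - 18895} = \sqrt{30342}$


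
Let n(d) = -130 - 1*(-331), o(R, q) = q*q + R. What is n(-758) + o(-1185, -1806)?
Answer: 3260652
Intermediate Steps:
o(R, q) = R + q² (o(R, q) = q² + R = R + q²)
n(d) = 201 (n(d) = -130 + 331 = 201)
n(-758) + o(-1185, -1806) = 201 + (-1185 + (-1806)²) = 201 + (-1185 + 3261636) = 201 + 3260451 = 3260652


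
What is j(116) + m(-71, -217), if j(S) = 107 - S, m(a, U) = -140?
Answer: -149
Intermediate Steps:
j(116) + m(-71, -217) = (107 - 1*116) - 140 = (107 - 116) - 140 = -9 - 140 = -149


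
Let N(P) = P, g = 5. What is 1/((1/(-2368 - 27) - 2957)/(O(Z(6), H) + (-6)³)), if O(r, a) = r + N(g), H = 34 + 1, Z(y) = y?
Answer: 490975/7082016 ≈ 0.069327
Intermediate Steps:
H = 35
O(r, a) = 5 + r (O(r, a) = r + 5 = 5 + r)
1/((1/(-2368 - 27) - 2957)/(O(Z(6), H) + (-6)³)) = 1/((1/(-2368 - 27) - 2957)/((5 + 6) + (-6)³)) = 1/((1/(-2395) - 2957)/(11 - 216)) = 1/((-1/2395 - 2957)/(-205)) = 1/(-7082016/2395*(-1/205)) = 1/(7082016/490975) = 490975/7082016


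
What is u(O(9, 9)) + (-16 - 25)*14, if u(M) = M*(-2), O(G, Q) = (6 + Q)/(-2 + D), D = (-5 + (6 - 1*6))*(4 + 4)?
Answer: -4013/7 ≈ -573.29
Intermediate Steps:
D = -40 (D = (-5 + (6 - 6))*8 = (-5 + 0)*8 = -5*8 = -40)
O(G, Q) = -⅐ - Q/42 (O(G, Q) = (6 + Q)/(-2 - 40) = (6 + Q)/(-42) = (6 + Q)*(-1/42) = -⅐ - Q/42)
u(M) = -2*M
u(O(9, 9)) + (-16 - 25)*14 = -2*(-⅐ - 1/42*9) + (-16 - 25)*14 = -2*(-⅐ - 3/14) - 41*14 = -2*(-5/14) - 574 = 5/7 - 574 = -4013/7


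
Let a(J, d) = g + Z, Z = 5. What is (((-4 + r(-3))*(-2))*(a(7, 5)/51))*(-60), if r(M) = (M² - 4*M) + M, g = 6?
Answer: 6160/17 ≈ 362.35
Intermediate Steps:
a(J, d) = 11 (a(J, d) = 6 + 5 = 11)
r(M) = M² - 3*M
(((-4 + r(-3))*(-2))*(a(7, 5)/51))*(-60) = (((-4 - 3*(-3 - 3))*(-2))*(11/51))*(-60) = (((-4 - 3*(-6))*(-2))*(11*(1/51)))*(-60) = (((-4 + 18)*(-2))*(11/51))*(-60) = ((14*(-2))*(11/51))*(-60) = -28*11/51*(-60) = -308/51*(-60) = 6160/17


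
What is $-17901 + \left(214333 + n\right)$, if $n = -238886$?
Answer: $-42454$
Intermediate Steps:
$-17901 + \left(214333 + n\right) = -17901 + \left(214333 - 238886\right) = -17901 - 24553 = -42454$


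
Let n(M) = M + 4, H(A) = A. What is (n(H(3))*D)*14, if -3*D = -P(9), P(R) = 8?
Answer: 784/3 ≈ 261.33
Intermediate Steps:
D = 8/3 (D = -(-1)*8/3 = -1/3*(-8) = 8/3 ≈ 2.6667)
n(M) = 4 + M
(n(H(3))*D)*14 = ((4 + 3)*(8/3))*14 = (7*(8/3))*14 = (56/3)*14 = 784/3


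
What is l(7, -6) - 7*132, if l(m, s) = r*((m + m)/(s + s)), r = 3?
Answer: -1855/2 ≈ -927.50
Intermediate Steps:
l(m, s) = 3*m/s (l(m, s) = 3*((m + m)/(s + s)) = 3*((2*m)/((2*s))) = 3*((2*m)*(1/(2*s))) = 3*(m/s) = 3*m/s)
l(7, -6) - 7*132 = 3*7/(-6) - 7*132 = 3*7*(-⅙) - 924 = -7/2 - 924 = -1855/2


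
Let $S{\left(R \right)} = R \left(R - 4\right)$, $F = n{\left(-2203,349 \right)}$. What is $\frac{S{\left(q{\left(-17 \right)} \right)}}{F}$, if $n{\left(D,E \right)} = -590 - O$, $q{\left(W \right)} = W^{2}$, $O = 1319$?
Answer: $- \frac{82365}{1909} \approx -43.146$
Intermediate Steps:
$n{\left(D,E \right)} = -1909$ ($n{\left(D,E \right)} = -590 - 1319 = -1909$)
$F = -1909$
$S{\left(R \right)} = R \left(-4 + R\right)$
$\frac{S{\left(q{\left(-17 \right)} \right)}}{F} = \frac{\left(-17\right)^{2} \left(-4 + \left(-17\right)^{2}\right)}{-1909} = 289 \left(-4 + 289\right) \left(- \frac{1}{1909}\right) = 289 \cdot 285 \left(- \frac{1}{1909}\right) = 82365 \left(- \frac{1}{1909}\right) = - \frac{82365}{1909}$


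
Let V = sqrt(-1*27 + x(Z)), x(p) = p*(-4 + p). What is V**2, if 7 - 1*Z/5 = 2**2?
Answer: 138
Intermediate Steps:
Z = 15 (Z = 35 - 5*2**2 = 35 - 5*4 = 35 - 20 = 15)
V = sqrt(138) (V = sqrt(-1*27 + 15*(-4 + 15)) = sqrt(-27 + 15*11) = sqrt(-27 + 165) = sqrt(138) ≈ 11.747)
V**2 = (sqrt(138))**2 = 138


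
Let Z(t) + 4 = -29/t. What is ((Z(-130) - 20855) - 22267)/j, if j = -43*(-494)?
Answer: -5606351/2761460 ≈ -2.0302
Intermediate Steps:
Z(t) = -4 - 29/t
j = 21242
((Z(-130) - 20855) - 22267)/j = (((-4 - 29/(-130)) - 20855) - 22267)/21242 = (((-4 - 29*(-1/130)) - 20855) - 22267)*(1/21242) = (((-4 + 29/130) - 20855) - 22267)*(1/21242) = ((-491/130 - 20855) - 22267)*(1/21242) = (-2711641/130 - 22267)*(1/21242) = -5606351/130*1/21242 = -5606351/2761460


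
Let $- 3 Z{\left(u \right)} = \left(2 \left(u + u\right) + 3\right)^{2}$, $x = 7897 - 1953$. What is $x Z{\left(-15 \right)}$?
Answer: $-6437352$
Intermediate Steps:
$x = 5944$ ($x = 7897 - 1953 = 5944$)
$Z{\left(u \right)} = - \frac{\left(3 + 4 u\right)^{2}}{3}$ ($Z{\left(u \right)} = - \frac{\left(2 \left(u + u\right) + 3\right)^{2}}{3} = - \frac{\left(2 \cdot 2 u + 3\right)^{2}}{3} = - \frac{\left(4 u + 3\right)^{2}}{3} = - \frac{\left(3 + 4 u\right)^{2}}{3}$)
$x Z{\left(-15 \right)} = 5944 \left(- \frac{\left(3 + 4 \left(-15\right)\right)^{2}}{3}\right) = 5944 \left(- \frac{\left(3 - 60\right)^{2}}{3}\right) = 5944 \left(- \frac{\left(-57\right)^{2}}{3}\right) = 5944 \left(\left(- \frac{1}{3}\right) 3249\right) = 5944 \left(-1083\right) = -6437352$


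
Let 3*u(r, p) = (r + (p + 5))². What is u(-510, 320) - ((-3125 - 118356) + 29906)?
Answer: 308950/3 ≈ 1.0298e+5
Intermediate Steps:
u(r, p) = (5 + p + r)²/3 (u(r, p) = (r + (p + 5))²/3 = (r + (5 + p))²/3 = (5 + p + r)²/3)
u(-510, 320) - ((-3125 - 118356) + 29906) = (5 + 320 - 510)²/3 - ((-3125 - 118356) + 29906) = (⅓)*(-185)² - (-121481 + 29906) = (⅓)*34225 - 1*(-91575) = 34225/3 + 91575 = 308950/3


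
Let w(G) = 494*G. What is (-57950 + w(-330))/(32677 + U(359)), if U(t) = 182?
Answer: -220970/32859 ≈ -6.7248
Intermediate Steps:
(-57950 + w(-330))/(32677 + U(359)) = (-57950 + 494*(-330))/(32677 + 182) = (-57950 - 163020)/32859 = -220970*1/32859 = -220970/32859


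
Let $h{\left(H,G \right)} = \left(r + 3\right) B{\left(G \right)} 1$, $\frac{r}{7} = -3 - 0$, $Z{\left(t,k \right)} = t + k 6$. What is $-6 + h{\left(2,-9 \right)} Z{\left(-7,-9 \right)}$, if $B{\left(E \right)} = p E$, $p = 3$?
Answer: $-29652$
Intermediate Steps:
$Z{\left(t,k \right)} = t + 6 k$
$r = -21$ ($r = 7 \left(-3 - 0\right) = 7 \left(-3 + 0\right) = 7 \left(-3\right) = -21$)
$B{\left(E \right)} = 3 E$
$h{\left(H,G \right)} = - 54 G$ ($h{\left(H,G \right)} = \left(-21 + 3\right) 3 G 1 = - 18 \cdot 3 G 1 = - 54 G 1 = - 54 G$)
$-6 + h{\left(2,-9 \right)} Z{\left(-7,-9 \right)} = -6 + \left(-54\right) \left(-9\right) \left(-7 + 6 \left(-9\right)\right) = -6 + 486 \left(-7 - 54\right) = -6 + 486 \left(-61\right) = -6 - 29646 = -29652$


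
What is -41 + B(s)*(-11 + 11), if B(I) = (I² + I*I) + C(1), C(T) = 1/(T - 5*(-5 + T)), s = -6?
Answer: -41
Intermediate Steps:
C(T) = 1/(25 - 4*T) (C(T) = 1/(T + (25 - 5*T)) = 1/(25 - 4*T))
B(I) = 1/21 + 2*I² (B(I) = (I² + I*I) - 1/(-25 + 4*1) = (I² + I²) - 1/(-25 + 4) = 2*I² - 1/(-21) = 2*I² - 1*(-1/21) = 2*I² + 1/21 = 1/21 + 2*I²)
-41 + B(s)*(-11 + 11) = -41 + (1/21 + 2*(-6)²)*(-11 + 11) = -41 + (1/21 + 2*36)*0 = -41 + (1/21 + 72)*0 = -41 + (1513/21)*0 = -41 + 0 = -41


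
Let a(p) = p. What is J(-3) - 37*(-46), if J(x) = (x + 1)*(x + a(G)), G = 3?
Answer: 1702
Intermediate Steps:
J(x) = (1 + x)*(3 + x) (J(x) = (x + 1)*(x + 3) = (1 + x)*(3 + x))
J(-3) - 37*(-46) = (3 + (-3)**2 + 4*(-3)) - 37*(-46) = (3 + 9 - 12) + 1702 = 0 + 1702 = 1702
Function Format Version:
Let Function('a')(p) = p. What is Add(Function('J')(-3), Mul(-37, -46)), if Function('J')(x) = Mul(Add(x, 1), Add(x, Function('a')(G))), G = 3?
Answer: 1702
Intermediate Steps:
Function('J')(x) = Mul(Add(1, x), Add(3, x)) (Function('J')(x) = Mul(Add(x, 1), Add(x, 3)) = Mul(Add(1, x), Add(3, x)))
Add(Function('J')(-3), Mul(-37, -46)) = Add(Add(3, Pow(-3, 2), Mul(4, -3)), Mul(-37, -46)) = Add(Add(3, 9, -12), 1702) = Add(0, 1702) = 1702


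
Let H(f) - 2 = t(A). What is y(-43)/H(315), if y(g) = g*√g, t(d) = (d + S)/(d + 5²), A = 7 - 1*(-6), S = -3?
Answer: -19*I*√43 ≈ -124.59*I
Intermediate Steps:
A = 13 (A = 7 + 6 = 13)
t(d) = (-3 + d)/(25 + d) (t(d) = (d - 3)/(d + 5²) = (-3 + d)/(d + 25) = (-3 + d)/(25 + d))
H(f) = 43/19 (H(f) = 2 + (-3 + 13)/(25 + 13) = 2 + 10/38 = 2 + (1/38)*10 = 2 + 5/19 = 43/19)
y(g) = g^(3/2)
y(-43)/H(315) = (-43)^(3/2)/(43/19) = -43*I*√43*(19/43) = -19*I*√43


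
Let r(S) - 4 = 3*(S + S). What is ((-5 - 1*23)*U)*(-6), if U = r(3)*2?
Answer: 7392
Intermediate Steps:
r(S) = 4 + 6*S (r(S) = 4 + 3*(S + S) = 4 + 3*(2*S) = 4 + 6*S)
U = 44 (U = (4 + 6*3)*2 = (4 + 18)*2 = 22*2 = 44)
((-5 - 1*23)*U)*(-6) = ((-5 - 1*23)*44)*(-6) = ((-5 - 23)*44)*(-6) = -28*44*(-6) = -1232*(-6) = 7392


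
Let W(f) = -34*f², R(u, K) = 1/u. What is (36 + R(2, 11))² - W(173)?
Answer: 4075673/4 ≈ 1.0189e+6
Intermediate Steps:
(36 + R(2, 11))² - W(173) = (36 + 1/2)² - (-34)*173² = (36 + ½)² - (-34)*29929 = (73/2)² - 1*(-1017586) = 5329/4 + 1017586 = 4075673/4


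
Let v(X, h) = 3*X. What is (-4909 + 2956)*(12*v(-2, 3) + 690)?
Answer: -1206954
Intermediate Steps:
(-4909 + 2956)*(12*v(-2, 3) + 690) = (-4909 + 2956)*(12*(3*(-2)) + 690) = -1953*(12*(-6) + 690) = -1953*(-72 + 690) = -1953*618 = -1206954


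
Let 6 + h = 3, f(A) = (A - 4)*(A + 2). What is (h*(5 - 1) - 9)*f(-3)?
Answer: -147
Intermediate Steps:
f(A) = (-4 + A)*(2 + A)
h = -3 (h = -6 + 3 = -3)
(h*(5 - 1) - 9)*f(-3) = (-3*(5 - 1) - 9)*(-8 + (-3)**2 - 2*(-3)) = (-3*4 - 9)*(-8 + 9 + 6) = (-12 - 9)*7 = -21*7 = -147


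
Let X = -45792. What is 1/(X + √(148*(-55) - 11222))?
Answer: -7632/349487771 - I*√19362/2096926626 ≈ -2.1838e-5 - 6.6358e-8*I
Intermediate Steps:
1/(X + √(148*(-55) - 11222)) = 1/(-45792 + √(148*(-55) - 11222)) = 1/(-45792 + √(-8140 - 11222)) = 1/(-45792 + √(-19362)) = 1/(-45792 + I*√19362)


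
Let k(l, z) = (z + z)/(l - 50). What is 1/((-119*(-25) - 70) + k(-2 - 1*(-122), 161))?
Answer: 5/14548 ≈ 0.00034369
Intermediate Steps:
k(l, z) = 2*z/(-50 + l) (k(l, z) = (2*z)/(-50 + l) = 2*z/(-50 + l))
1/((-119*(-25) - 70) + k(-2 - 1*(-122), 161)) = 1/((-119*(-25) - 70) + 2*161/(-50 + (-2 - 1*(-122)))) = 1/((2975 - 70) + 2*161/(-50 + (-2 + 122))) = 1/(2905 + 2*161/(-50 + 120)) = 1/(2905 + 2*161/70) = 1/(2905 + 2*161*(1/70)) = 1/(2905 + 23/5) = 1/(14548/5) = 5/14548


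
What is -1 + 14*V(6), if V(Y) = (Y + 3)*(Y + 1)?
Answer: 881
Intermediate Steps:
V(Y) = (1 + Y)*(3 + Y) (V(Y) = (3 + Y)*(1 + Y) = (1 + Y)*(3 + Y))
-1 + 14*V(6) = -1 + 14*(3 + 6² + 4*6) = -1 + 14*(3 + 36 + 24) = -1 + 14*63 = -1 + 882 = 881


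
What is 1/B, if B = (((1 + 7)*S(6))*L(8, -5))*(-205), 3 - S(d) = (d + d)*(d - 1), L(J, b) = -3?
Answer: -1/280440 ≈ -3.5658e-6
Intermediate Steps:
S(d) = 3 - 2*d*(-1 + d) (S(d) = 3 - (d + d)*(d - 1) = 3 - 2*d*(-1 + d))
B = -280440 (B = (((1 + 7)*(3 - 2*6² + 2*6))*(-3))*(-205) = ((8*(3 - 2*36 + 12))*(-3))*(-205) = ((8*(3 - 72 + 12))*(-3))*(-205) = ((8*(-57))*(-3))*(-205) = -456*(-3)*(-205) = 1368*(-205) = -280440)
1/B = 1/(-280440) = -1/280440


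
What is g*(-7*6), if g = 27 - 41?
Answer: 588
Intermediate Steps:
g = -14
g*(-7*6) = -(-98)*6 = -14*(-42) = 588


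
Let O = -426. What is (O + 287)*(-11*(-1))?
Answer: -1529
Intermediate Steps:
(O + 287)*(-11*(-1)) = (-426 + 287)*(-11*(-1)) = -139*11 = -1529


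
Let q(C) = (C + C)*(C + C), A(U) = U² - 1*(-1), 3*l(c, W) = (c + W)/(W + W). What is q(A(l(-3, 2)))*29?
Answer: 609725/5184 ≈ 117.62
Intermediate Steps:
l(c, W) = (W + c)/(6*W) (l(c, W) = ((c + W)/(W + W))/3 = ((W + c)/((2*W)))/3 = ((W + c)*(1/(2*W)))/3 = ((W + c)/(2*W))/3 = (W + c)/(6*W))
A(U) = 1 + U² (A(U) = U² + 1 = 1 + U²)
q(C) = 4*C² (q(C) = (2*C)*(2*C) = 4*C²)
q(A(l(-3, 2)))*29 = (4*(1 + ((⅙)*(2 - 3)/2)²)²)*29 = (4*(1 + ((⅙)*(½)*(-1))²)²)*29 = (4*(1 + (-1/12)²)²)*29 = (4*(1 + 1/144)²)*29 = (4*(145/144)²)*29 = (4*(21025/20736))*29 = (21025/5184)*29 = 609725/5184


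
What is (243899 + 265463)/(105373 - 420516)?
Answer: -509362/315143 ≈ -1.6163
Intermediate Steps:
(243899 + 265463)/(105373 - 420516) = 509362/(-315143) = 509362*(-1/315143) = -509362/315143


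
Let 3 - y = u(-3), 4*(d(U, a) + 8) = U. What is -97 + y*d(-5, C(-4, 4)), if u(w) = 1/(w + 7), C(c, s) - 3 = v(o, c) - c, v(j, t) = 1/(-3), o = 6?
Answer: -1959/16 ≈ -122.44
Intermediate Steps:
v(j, t) = -⅓
C(c, s) = 8/3 - c (C(c, s) = 3 + (-⅓ - c) = 8/3 - c)
d(U, a) = -8 + U/4
u(w) = 1/(7 + w)
y = 11/4 (y = 3 - 1/(7 - 3) = 3 - 1/4 = 3 - 1*¼ = 3 - ¼ = 11/4 ≈ 2.7500)
-97 + y*d(-5, C(-4, 4)) = -97 + 11*(-8 + (¼)*(-5))/4 = -97 + 11*(-8 - 5/4)/4 = -97 + (11/4)*(-37/4) = -97 - 407/16 = -1959/16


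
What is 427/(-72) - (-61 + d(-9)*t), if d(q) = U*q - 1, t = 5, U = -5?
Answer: -11875/72 ≈ -164.93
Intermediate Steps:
d(q) = -1 - 5*q (d(q) = -5*q - 1 = -1 - 5*q)
427/(-72) - (-61 + d(-9)*t) = 427/(-72) - (-61 + (-1 - 5*(-9))*5) = -1/72*427 - (-61 + (-1 + 45)*5) = -427/72 - (-61 + 44*5) = -427/72 - (-61 + 220) = -427/72 - 1*159 = -427/72 - 159 = -11875/72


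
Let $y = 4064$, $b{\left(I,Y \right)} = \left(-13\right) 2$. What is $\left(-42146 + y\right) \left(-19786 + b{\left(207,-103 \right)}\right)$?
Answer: $754480584$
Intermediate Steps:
$b{\left(I,Y \right)} = -26$
$\left(-42146 + y\right) \left(-19786 + b{\left(207,-103 \right)}\right) = \left(-42146 + 4064\right) \left(-19786 - 26\right) = \left(-38082\right) \left(-19812\right) = 754480584$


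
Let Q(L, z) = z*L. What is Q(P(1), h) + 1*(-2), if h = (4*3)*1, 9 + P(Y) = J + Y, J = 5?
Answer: -38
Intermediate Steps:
P(Y) = -4 + Y (P(Y) = -9 + (5 + Y) = -4 + Y)
h = 12 (h = 12*1 = 12)
Q(L, z) = L*z
Q(P(1), h) + 1*(-2) = (-4 + 1)*12 + 1*(-2) = -3*12 - 2 = -36 - 2 = -38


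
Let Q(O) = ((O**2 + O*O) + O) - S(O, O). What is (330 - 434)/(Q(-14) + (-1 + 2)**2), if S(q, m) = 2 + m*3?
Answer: -104/419 ≈ -0.24821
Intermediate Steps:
S(q, m) = 2 + 3*m
Q(O) = -2 - 2*O + 2*O**2 (Q(O) = ((O**2 + O*O) + O) - (2 + 3*O) = ((O**2 + O**2) + O) + (-2 - 3*O) = (2*O**2 + O) + (-2 - 3*O) = (O + 2*O**2) + (-2 - 3*O) = -2 - 2*O + 2*O**2)
(330 - 434)/(Q(-14) + (-1 + 2)**2) = (330 - 434)/((-2 - 2*(-14) + 2*(-14)**2) + (-1 + 2)**2) = -104/((-2 + 28 + 2*196) + 1**2) = -104/((-2 + 28 + 392) + 1) = -104/(418 + 1) = -104/419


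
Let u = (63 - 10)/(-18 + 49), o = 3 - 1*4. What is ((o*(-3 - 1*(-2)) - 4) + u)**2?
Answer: 1600/961 ≈ 1.6649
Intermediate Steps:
o = -1 (o = 3 - 4 = -1)
u = 53/31 ≈ 1.7097
((o*(-3 - 1*(-2)) - 4) + u)**2 = ((-(-3 - 1*(-2)) - 4) + 53/31)**2 = ((-(-3 + 2) - 4) + 53/31)**2 = ((-1*(-1) - 4) + 53/31)**2 = ((1 - 4) + 53/31)**2 = (-3 + 53/31)**2 = (-40/31)**2 = 1600/961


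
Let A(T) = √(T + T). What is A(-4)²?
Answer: -8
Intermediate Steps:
A(T) = √2*√T (A(T) = √(2*T) = √2*√T)
A(-4)² = (√2*√(-4))² = (√2*(2*I))² = (2*I*√2)² = -8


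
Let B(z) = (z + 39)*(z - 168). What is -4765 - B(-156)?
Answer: -42673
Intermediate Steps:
B(z) = (-168 + z)*(39 + z) (B(z) = (39 + z)*(-168 + z) = (-168 + z)*(39 + z))
-4765 - B(-156) = -4765 - (-6552 + (-156)² - 129*(-156)) = -4765 - (-6552 + 24336 + 20124) = -4765 - 1*37908 = -4765 - 37908 = -42673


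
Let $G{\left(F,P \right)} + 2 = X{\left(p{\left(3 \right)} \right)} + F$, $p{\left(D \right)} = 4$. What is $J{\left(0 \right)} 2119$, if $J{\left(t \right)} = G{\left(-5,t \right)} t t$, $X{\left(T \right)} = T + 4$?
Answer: $0$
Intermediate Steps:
$X{\left(T \right)} = 4 + T$
$G{\left(F,P \right)} = 6 + F$ ($G{\left(F,P \right)} = -2 + \left(\left(4 + 4\right) + F\right) = -2 + \left(8 + F\right) = 6 + F$)
$J{\left(t \right)} = t^{2}$ ($J{\left(t \right)} = \left(6 - 5\right) t t = 1 t^{2} = t^{2}$)
$J{\left(0 \right)} 2119 = 0^{2} \cdot 2119 = 0 \cdot 2119 = 0$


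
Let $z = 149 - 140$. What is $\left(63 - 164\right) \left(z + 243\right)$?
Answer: $-25452$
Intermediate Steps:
$z = 9$ ($z = 149 - 140 = 9$)
$\left(63 - 164\right) \left(z + 243\right) = \left(63 - 164\right) \left(9 + 243\right) = \left(-101\right) 252 = -25452$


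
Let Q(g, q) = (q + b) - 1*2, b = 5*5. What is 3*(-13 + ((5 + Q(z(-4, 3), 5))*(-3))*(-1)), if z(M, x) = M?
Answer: 258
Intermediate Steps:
b = 25
Q(g, q) = 23 + q (Q(g, q) = (q + 25) - 1*2 = (25 + q) - 2 = 23 + q)
3*(-13 + ((5 + Q(z(-4, 3), 5))*(-3))*(-1)) = 3*(-13 + ((5 + (23 + 5))*(-3))*(-1)) = 3*(-13 + ((5 + 28)*(-3))*(-1)) = 3*(-13 + (33*(-3))*(-1)) = 3*(-13 - 99*(-1)) = 3*(-13 + 99) = 3*86 = 258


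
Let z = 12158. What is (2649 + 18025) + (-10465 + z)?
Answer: 22367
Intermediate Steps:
(2649 + 18025) + (-10465 + z) = (2649 + 18025) + (-10465 + 12158) = 20674 + 1693 = 22367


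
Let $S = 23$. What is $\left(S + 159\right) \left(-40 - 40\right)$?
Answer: $-14560$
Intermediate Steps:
$\left(S + 159\right) \left(-40 - 40\right) = \left(23 + 159\right) \left(-40 - 40\right) = 182 \left(-40 - 40\right) = 182 \left(-80\right) = -14560$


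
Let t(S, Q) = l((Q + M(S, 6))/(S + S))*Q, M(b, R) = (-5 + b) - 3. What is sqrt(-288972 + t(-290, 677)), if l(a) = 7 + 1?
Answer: 2*I*sqrt(70889) ≈ 532.5*I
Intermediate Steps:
M(b, R) = -8 + b
l(a) = 8
t(S, Q) = 8*Q
sqrt(-288972 + t(-290, 677)) = sqrt(-288972 + 8*677) = sqrt(-288972 + 5416) = sqrt(-283556) = 2*I*sqrt(70889)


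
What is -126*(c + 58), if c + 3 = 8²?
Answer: -14994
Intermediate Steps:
c = 61 (c = -3 + 8² = -3 + 64 = 61)
-126*(c + 58) = -126*(61 + 58) = -126*119 = -14994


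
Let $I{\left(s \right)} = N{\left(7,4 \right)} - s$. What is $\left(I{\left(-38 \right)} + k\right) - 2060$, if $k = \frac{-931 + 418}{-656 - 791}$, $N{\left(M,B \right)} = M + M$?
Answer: $- \frac{2905063}{1447} \approx -2007.6$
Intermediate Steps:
$N{\left(M,B \right)} = 2 M$
$I{\left(s \right)} = 14 - s$ ($I{\left(s \right)} = 2 \cdot 7 - s = 14 - s$)
$k = \frac{513}{1447}$ ($k = - \frac{513}{-656 - 791} = - \frac{513}{-1447} = \left(-513\right) \left(- \frac{1}{1447}\right) = \frac{513}{1447} \approx 0.35453$)
$\left(I{\left(-38 \right)} + k\right) - 2060 = \left(\left(14 - -38\right) + \frac{513}{1447}\right) - 2060 = \left(\left(14 + 38\right) + \frac{513}{1447}\right) - 2060 = \left(52 + \frac{513}{1447}\right) - 2060 = \frac{75757}{1447} - 2060 = - \frac{2905063}{1447}$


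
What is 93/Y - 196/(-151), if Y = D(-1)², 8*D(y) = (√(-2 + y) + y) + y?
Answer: 4*(196*√3 + 224737*I)/(151*(I + 4*√3)) ≈ 122.77 + 841.56*I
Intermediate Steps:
D(y) = y/4 + √(-2 + y)/8 (D(y) = ((√(-2 + y) + y) + y)/8 = ((y + √(-2 + y)) + y)/8 = (√(-2 + y) + 2*y)/8 = y/4 + √(-2 + y)/8)
Y = (-¼ + I*√3/8)² (Y = ((¼)*(-1) + √(-2 - 1)/8)² = (-¼ + √(-3)/8)² = (-¼ + (I*√3)/8)² = (-¼ + I*√3/8)² ≈ 0.015625 - 0.10825*I)
93/Y - 196/(-151) = 93/(((2 - I*√3)²/64)) - 196/(-151) = 93*(64/(2 - I*√3)²) - 196*(-1/151) = 5952/(2 - I*√3)² + 196/151 = 196/151 + 5952/(2 - I*√3)²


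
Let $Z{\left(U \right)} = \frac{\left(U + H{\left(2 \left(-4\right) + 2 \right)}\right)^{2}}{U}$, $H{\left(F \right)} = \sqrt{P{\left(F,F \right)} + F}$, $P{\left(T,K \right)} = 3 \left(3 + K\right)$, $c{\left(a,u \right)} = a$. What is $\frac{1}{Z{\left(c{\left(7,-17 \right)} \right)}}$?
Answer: $\frac{7}{\left(7 + i \sqrt{15}\right)^{2}} \approx 0.058105 - 0.092664 i$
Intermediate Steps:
$P{\left(T,K \right)} = 9 + 3 K$
$H{\left(F \right)} = \sqrt{9 + 4 F}$ ($H{\left(F \right)} = \sqrt{\left(9 + 3 F\right) + F} = \sqrt{9 + 4 F}$)
$Z{\left(U \right)} = \frac{\left(U + i \sqrt{15}\right)^{2}}{U}$ ($Z{\left(U \right)} = \frac{\left(U + \sqrt{9 + 4 \left(2 \left(-4\right) + 2\right)}\right)^{2}}{U} = \frac{\left(U + \sqrt{9 + 4 \left(-8 + 2\right)}\right)^{2}}{U} = \frac{\left(U + \sqrt{9 + 4 \left(-6\right)}\right)^{2}}{U} = \frac{\left(U + \sqrt{9 - 24}\right)^{2}}{U} = \frac{\left(U + \sqrt{-15}\right)^{2}}{U} = \frac{\left(U + i \sqrt{15}\right)^{2}}{U}$)
$\frac{1}{Z{\left(c{\left(7,-17 \right)} \right)}} = \frac{1}{\frac{1}{7} \left(7 + i \sqrt{15}\right)^{2}} = \frac{7}{\left(7 + i \sqrt{15}\right)^{2}}$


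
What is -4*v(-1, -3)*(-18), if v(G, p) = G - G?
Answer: 0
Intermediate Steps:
v(G, p) = 0
-4*v(-1, -3)*(-18) = -4*0*(-18) = 0*(-18) = 0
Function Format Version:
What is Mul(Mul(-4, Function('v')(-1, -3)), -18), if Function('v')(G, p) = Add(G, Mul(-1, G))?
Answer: 0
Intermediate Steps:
Function('v')(G, p) = 0
Mul(Mul(-4, Function('v')(-1, -3)), -18) = Mul(Mul(-4, 0), -18) = Mul(0, -18) = 0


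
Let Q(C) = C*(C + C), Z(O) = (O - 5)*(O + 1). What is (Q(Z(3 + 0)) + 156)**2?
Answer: 80656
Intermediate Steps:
Z(O) = (1 + O)*(-5 + O) (Z(O) = (-5 + O)*(1 + O) = (1 + O)*(-5 + O))
Q(C) = 2*C**2 (Q(C) = C*(2*C) = 2*C**2)
(Q(Z(3 + 0)) + 156)**2 = (2*(-5 + (3 + 0)**2 - 4*(3 + 0))**2 + 156)**2 = (2*(-5 + 3**2 - 4*3)**2 + 156)**2 = (2*(-5 + 9 - 12)**2 + 156)**2 = (2*(-8)**2 + 156)**2 = (2*64 + 156)**2 = (128 + 156)**2 = 284**2 = 80656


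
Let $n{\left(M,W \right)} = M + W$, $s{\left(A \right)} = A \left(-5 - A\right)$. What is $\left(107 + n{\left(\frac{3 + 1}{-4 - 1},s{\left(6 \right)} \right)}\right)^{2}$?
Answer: $\frac{40401}{25} \approx 1616.0$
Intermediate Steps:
$\left(107 + n{\left(\frac{3 + 1}{-4 - 1},s{\left(6 \right)} \right)}\right)^{2} = \left(107 - \left(6 \left(5 + 6\right) - \frac{3 + 1}{-4 - 1}\right)\right)^{2} = \left(107 + \left(\frac{4}{-5} - 6 \cdot 11\right)\right)^{2} = \left(107 + \left(4 \left(- \frac{1}{5}\right) - 66\right)\right)^{2} = \left(107 - \frac{334}{5}\right)^{2} = \left(\frac{201}{5}\right)^{2} = \frac{40401}{25}$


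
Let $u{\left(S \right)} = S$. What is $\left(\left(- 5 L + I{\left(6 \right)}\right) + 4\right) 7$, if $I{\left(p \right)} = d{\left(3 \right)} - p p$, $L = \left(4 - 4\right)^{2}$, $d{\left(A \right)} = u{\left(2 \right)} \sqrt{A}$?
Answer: $-224 + 14 \sqrt{3} \approx -199.75$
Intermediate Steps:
$d{\left(A \right)} = 2 \sqrt{A}$
$L = 0$ ($L = 0^{2} = 0$)
$I{\left(p \right)} = - p^{2} + 2 \sqrt{3}$ ($I{\left(p \right)} = 2 \sqrt{3} - p p = 2 \sqrt{3} - p^{2} = - p^{2} + 2 \sqrt{3}$)
$\left(\left(- 5 L + I{\left(6 \right)}\right) + 4\right) 7 = \left(\left(\left(-5\right) 0 + \left(- 6^{2} + 2 \sqrt{3}\right)\right) + 4\right) 7 = \left(\left(0 + \left(\left(-1\right) 36 + 2 \sqrt{3}\right)\right) + 4\right) 7 = \left(\left(0 - \left(36 - 2 \sqrt{3}\right)\right) + 4\right) 7 = \left(\left(-36 + 2 \sqrt{3}\right) + 4\right) 7 = \left(-32 + 2 \sqrt{3}\right) 7 = -224 + 14 \sqrt{3}$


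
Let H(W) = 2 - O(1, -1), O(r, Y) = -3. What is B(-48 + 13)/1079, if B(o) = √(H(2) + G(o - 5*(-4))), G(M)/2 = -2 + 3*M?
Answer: I*√89/1079 ≈ 0.0087433*I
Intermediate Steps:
H(W) = 5 (H(W) = 2 - 1*(-3) = 2 + 3 = 5)
G(M) = -4 + 6*M (G(M) = 2*(-2 + 3*M) = -4 + 6*M)
B(o) = √(121 + 6*o) (B(o) = √(5 + (-4 + 6*(o - 5*(-4)))) = √(5 + (-4 + 6*(o + 20))) = √(5 + (-4 + 6*(20 + o))) = √(5 + (-4 + (120 + 6*o))) = √(5 + (116 + 6*o)) = √(121 + 6*o))
B(-48 + 13)/1079 = √(121 + 6*(-48 + 13))/1079 = √(121 + 6*(-35))*(1/1079) = √(121 - 210)*(1/1079) = √(-89)*(1/1079) = (I*√89)*(1/1079) = I*√89/1079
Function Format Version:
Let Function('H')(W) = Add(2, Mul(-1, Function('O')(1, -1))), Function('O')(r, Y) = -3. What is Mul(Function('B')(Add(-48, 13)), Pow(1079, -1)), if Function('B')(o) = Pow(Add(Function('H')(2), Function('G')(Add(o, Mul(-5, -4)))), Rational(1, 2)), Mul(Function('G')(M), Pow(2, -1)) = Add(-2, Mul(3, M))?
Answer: Mul(Rational(1, 1079), I, Pow(89, Rational(1, 2))) ≈ Mul(0.0087433, I)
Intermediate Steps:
Function('H')(W) = 5 (Function('H')(W) = Add(2, Mul(-1, -3)) = Add(2, 3) = 5)
Function('G')(M) = Add(-4, Mul(6, M)) (Function('G')(M) = Mul(2, Add(-2, Mul(3, M))) = Add(-4, Mul(6, M)))
Function('B')(o) = Pow(Add(121, Mul(6, o)), Rational(1, 2)) (Function('B')(o) = Pow(Add(5, Add(-4, Mul(6, Add(o, Mul(-5, -4))))), Rational(1, 2)) = Pow(Add(5, Add(-4, Mul(6, Add(o, 20)))), Rational(1, 2)) = Pow(Add(5, Add(-4, Mul(6, Add(20, o)))), Rational(1, 2)) = Pow(Add(5, Add(-4, Add(120, Mul(6, o)))), Rational(1, 2)) = Pow(Add(5, Add(116, Mul(6, o))), Rational(1, 2)) = Pow(Add(121, Mul(6, o)), Rational(1, 2)))
Mul(Function('B')(Add(-48, 13)), Pow(1079, -1)) = Mul(Pow(Add(121, Mul(6, Add(-48, 13))), Rational(1, 2)), Pow(1079, -1)) = Mul(Pow(Add(121, Mul(6, -35)), Rational(1, 2)), Rational(1, 1079)) = Mul(Pow(Add(121, -210), Rational(1, 2)), Rational(1, 1079)) = Mul(Pow(-89, Rational(1, 2)), Rational(1, 1079)) = Mul(Mul(I, Pow(89, Rational(1, 2))), Rational(1, 1079)) = Mul(Rational(1, 1079), I, Pow(89, Rational(1, 2)))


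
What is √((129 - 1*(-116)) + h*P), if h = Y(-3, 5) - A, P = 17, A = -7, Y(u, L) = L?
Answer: √449 ≈ 21.190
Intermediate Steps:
h = 12 (h = 5 - 1*(-7) = 5 + 7 = 12)
√((129 - 1*(-116)) + h*P) = √((129 - 1*(-116)) + 12*17) = √((129 + 116) + 204) = √(245 + 204) = √449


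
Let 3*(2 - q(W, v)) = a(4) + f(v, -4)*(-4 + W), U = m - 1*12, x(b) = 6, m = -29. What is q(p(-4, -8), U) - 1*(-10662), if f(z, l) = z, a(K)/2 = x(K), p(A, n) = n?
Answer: 10496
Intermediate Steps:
U = -41 (U = -29 - 1*12 = -29 - 12 = -41)
a(K) = 12 (a(K) = 2*6 = 12)
q(W, v) = -2 - v*(-4 + W)/3 (q(W, v) = 2 - (12 + v*(-4 + W))/3 = 2 + (-4 - v*(-4 + W)/3) = -2 - v*(-4 + W)/3)
q(p(-4, -8), U) - 1*(-10662) = (-2 + (4/3)*(-41) - ⅓*(-8)*(-41)) - 1*(-10662) = (-2 - 164/3 - 328/3) + 10662 = -166 + 10662 = 10496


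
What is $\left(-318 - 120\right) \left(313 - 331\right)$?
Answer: $7884$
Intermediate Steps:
$\left(-318 - 120\right) \left(313 - 331\right) = \left(-438\right) \left(-18\right) = 7884$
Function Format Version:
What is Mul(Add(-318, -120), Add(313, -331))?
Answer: 7884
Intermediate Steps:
Mul(Add(-318, -120), Add(313, -331)) = Mul(-438, -18) = 7884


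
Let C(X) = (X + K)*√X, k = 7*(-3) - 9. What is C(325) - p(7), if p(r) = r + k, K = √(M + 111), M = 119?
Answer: 23 + 5*√13*(325 + √230) ≈ 6155.4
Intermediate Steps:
k = -30 (k = -21 - 9 = -30)
K = √230 (K = √(119 + 111) = √230 ≈ 15.166)
p(r) = -30 + r (p(r) = r - 30 = -30 + r)
C(X) = √X*(X + √230) (C(X) = (X + √230)*√X = √X*(X + √230))
C(325) - p(7) = √325*(325 + √230) - (-30 + 7) = (5*√13)*(325 + √230) - 1*(-23) = 5*√13*(325 + √230) + 23 = 23 + 5*√13*(325 + √230)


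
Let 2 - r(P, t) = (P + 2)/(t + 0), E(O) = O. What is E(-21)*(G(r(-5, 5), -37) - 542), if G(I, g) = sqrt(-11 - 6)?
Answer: 11382 - 21*I*sqrt(17) ≈ 11382.0 - 86.585*I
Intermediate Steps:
r(P, t) = 2 - (2 + P)/t (r(P, t) = 2 - (P + 2)/(t + 0) = 2 - (2 + P)/t)
G(I, g) = I*sqrt(17) (G(I, g) = sqrt(-17) = I*sqrt(17))
E(-21)*(G(r(-5, 5), -37) - 542) = -21*(I*sqrt(17) - 542) = -21*(-542 + I*sqrt(17)) = 11382 - 21*I*sqrt(17)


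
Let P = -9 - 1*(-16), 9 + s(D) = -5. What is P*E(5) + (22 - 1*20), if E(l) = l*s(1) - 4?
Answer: -516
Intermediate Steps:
s(D) = -14 (s(D) = -9 - 5 = -14)
E(l) = -4 - 14*l (E(l) = l*(-14) - 4 = -14*l - 4 = -4 - 14*l)
P = 7 (P = -9 + 16 = 7)
P*E(5) + (22 - 1*20) = 7*(-4 - 14*5) + (22 - 1*20) = 7*(-4 - 70) + (22 - 20) = 7*(-74) + 2 = -518 + 2 = -516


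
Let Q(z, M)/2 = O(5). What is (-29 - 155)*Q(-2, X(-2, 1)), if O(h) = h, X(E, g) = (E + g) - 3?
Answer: -1840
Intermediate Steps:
X(E, g) = -3 + E + g
Q(z, M) = 10 (Q(z, M) = 2*5 = 10)
(-29 - 155)*Q(-2, X(-2, 1)) = (-29 - 155)*10 = -184*10 = -1840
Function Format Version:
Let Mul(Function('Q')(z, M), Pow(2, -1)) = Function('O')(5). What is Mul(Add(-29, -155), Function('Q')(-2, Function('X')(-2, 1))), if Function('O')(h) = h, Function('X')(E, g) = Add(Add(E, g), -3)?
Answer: -1840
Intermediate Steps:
Function('X')(E, g) = Add(-3, E, g)
Function('Q')(z, M) = 10 (Function('Q')(z, M) = Mul(2, 5) = 10)
Mul(Add(-29, -155), Function('Q')(-2, Function('X')(-2, 1))) = Mul(Add(-29, -155), 10) = Mul(-184, 10) = -1840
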